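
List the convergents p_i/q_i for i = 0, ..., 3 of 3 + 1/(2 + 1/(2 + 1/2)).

3/1, 7/2, 17/5, 41/12

Using the convergent recurrence p_i = a_i*p_{i-1} + p_{i-2}, q_i = a_i*q_{i-1} + q_{i-2} with p_{-2}=0, p_{-1}=1, q_{-2}=1, q_{-1}=0:
  i=0: a_0=3, p_0 = 3*1 + 0 = 3, q_0 = 3*0 + 1 = 1.
  i=1: a_1=2, p_1 = 2*3 + 1 = 7, q_1 = 2*1 + 0 = 2.
  i=2: a_2=2, p_2 = 2*7 + 3 = 17, q_2 = 2*2 + 1 = 5.
  i=3: a_3=2, p_3 = 2*17 + 7 = 41, q_3 = 2*5 + 2 = 12.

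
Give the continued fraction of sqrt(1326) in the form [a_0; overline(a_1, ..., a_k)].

Write x_i = (sqrt(1326) + m_i)/d_i with (m_0, d_0) = (0, 1). a_0 = floor(sqrt(1326)) = 36, since 36^2 = 1296 <= 1326 < 1369 = 37^2.
Iterate m_{i+1} = d_i*a_i - m_i, d_{i+1} = (1326 - m_{i+1}^2)/d_i, a_{i+1} = floor((a_0 + m_{i+1})/d_{i+1}):
  m_1 = 1*36 - 0 = 36, d_1 = (1326 - 36^2)/1 = 30/1 = 30, a_1 = floor((36 + 36)/30) = 2.
  m_2 = 30*2 - 36 = 24, d_2 = (1326 - 24^2)/30 = 750/30 = 25, a_2 = floor((36 + 24)/25) = 2.
  m_3 = 25*2 - 24 = 26, d_3 = (1326 - 26^2)/25 = 650/25 = 26, a_3 = floor((36 + 26)/26) = 2.
  m_4 = 26*2 - 26 = 26, d_4 = (1326 - 26^2)/26 = 650/26 = 25, a_4 = floor((36 + 26)/25) = 2.
  m_5 = 25*2 - 26 = 24, d_5 = (1326 - 24^2)/25 = 750/25 = 30, a_5 = floor((36 + 24)/30) = 2.
  m_6 = 30*2 - 24 = 36, d_6 = (1326 - 36^2)/30 = 30/30 = 1, a_6 = floor((36 + 36)/1) = 72.
  m_7 = 1*72 - 36 = 36, d_7 = (1326 - 36^2)/1 = 30/1 = 30: (m_7, d_7) = (m_1, d_1) = (36, 30), so from here the quotients repeat a_1, ..., a_6; the period length is 6.
Hence the expansion of sqrt(1326) is a_0 = 36 followed by the repeating block 2, 2, 2, 2, 2, 72 (period 6).

[36; overline(2, 2, 2, 2, 2, 72)]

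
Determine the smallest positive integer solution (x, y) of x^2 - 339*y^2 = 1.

(x, y) = (97970, 5321)

First expand sqrt(339) as a continued fraction. With x_i = (sqrt(339) + m_i)/d_i and (m_0, d_0) = (0, 1): a_0 = floor(sqrt(339)) = 18, since 18^2 = 324 <= 339 < 361 = 19^2.
Iterate m_{i+1} = d_i*a_i - m_i, d_{i+1} = (339 - m_{i+1}^2)/d_i, a_{i+1} = floor((a_0 + m_{i+1})/d_{i+1}):
  m_1 = 1*18 - 0 = 18, d_1 = (339 - 18^2)/1 = 15/1 = 15, a_1 = floor((18 + 18)/15) = 2.
  m_2 = 15*2 - 18 = 12, d_2 = (339 - 12^2)/15 = 195/15 = 13, a_2 = floor((18 + 12)/13) = 2.
  m_3 = 13*2 - 12 = 14, d_3 = (339 - 14^2)/13 = 143/13 = 11, a_3 = floor((18 + 14)/11) = 2.
  m_4 = 11*2 - 14 = 8, d_4 = (339 - 8^2)/11 = 275/11 = 25, a_4 = floor((18 + 8)/25) = 1.
  m_5 = 25*1 - 8 = 17, d_5 = (339 - 17^2)/25 = 50/25 = 2, a_5 = floor((18 + 17)/2) = 17.
  m_6 = 2*17 - 17 = 17, d_6 = (339 - 17^2)/2 = 50/2 = 25, a_6 = floor((18 + 17)/25) = 1.
  m_7 = 25*1 - 17 = 8, d_7 = (339 - 8^2)/25 = 275/25 = 11, a_7 = floor((18 + 8)/11) = 2.
  m_8 = 11*2 - 8 = 14, d_8 = (339 - 14^2)/11 = 143/11 = 13, a_8 = floor((18 + 14)/13) = 2.
  m_9 = 13*2 - 14 = 12, d_9 = (339 - 12^2)/13 = 195/13 = 15, a_9 = floor((18 + 12)/15) = 2.
  m_10 = 15*2 - 12 = 18, d_10 = (339 - 18^2)/15 = 15/15 = 1, a_10 = floor((18 + 18)/1) = 36.
  m_11 = 1*36 - 18 = 18, d_11 = (339 - 18^2)/1 = 15/1 = 15: (m_11, d_11) = (m_1, d_1) = (18, 15), so from here the quotients repeat a_1, ..., a_10; the period length is 10.
So sqrt(339) = [18; (2, 2, 2, 1, 17, 1, 2, 2, 2, 36)] with period length k = 10.
k is even, so the fundamental solution of x^2 - 339y^2 = 1 is (p_{k-1}, q_{k-1}) = (p_9, q_9); compute convergents through index 9.
Convergents (p_i = a_i*p_{i-1} + p_{i-2}, q_i = a_i*q_{i-1} + q_{i-2} with p_{-2}=0, p_{-1}=1, q_{-2}=1, q_{-1}=0):
  i=0: a_0=18, p_0 = 18*1 + 0 = 18, q_0 = 18*0 + 1 = 1.
  i=1: a_1=2, p_1 = 2*18 + 1 = 37, q_1 = 2*1 + 0 = 2.
  i=2: a_2=2, p_2 = 2*37 + 18 = 92, q_2 = 2*2 + 1 = 5.
  i=3: a_3=2, p_3 = 2*92 + 37 = 221, q_3 = 2*5 + 2 = 12.
  i=4: a_4=1, p_4 = 1*221 + 92 = 313, q_4 = 1*12 + 5 = 17.
  i=5: a_5=17, p_5 = 17*313 + 221 = 5542, q_5 = 17*17 + 12 = 301.
  i=6: a_6=1, p_6 = 1*5542 + 313 = 5855, q_6 = 1*301 + 17 = 318.
  i=7: a_7=2, p_7 = 2*5855 + 5542 = 17252, q_7 = 2*318 + 301 = 937.
  i=8: a_8=2, p_8 = 2*17252 + 5855 = 40359, q_8 = 2*937 + 318 = 2192.
  i=9: a_9=2, p_9 = 2*40359 + 17252 = 97970, q_9 = 2*2192 + 937 = 5321.
Check: 97970^2 - 339*5321^2 = 9598120900 - 9598120899 = 1, so (x, y) = (97970, 5321) solves the equation, and by the theorem it is the least positive solution.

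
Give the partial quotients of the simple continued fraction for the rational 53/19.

[2; 1, 3, 1, 3]

Run the Euclidean algorithm on 53 and 19; the successive quotients are the partial quotients a_0, a_1, ... (each step inverts the fractional part left over by the previous one):
  53 = 2*19 + 15, so a_0 = 2.
  19 = 1*15 + 4, so a_1 = 1.
  15 = 3*4 + 3, so a_2 = 3.
  4 = 1*3 + 1, so a_3 = 1.
  3 = 3*1 + 0, so a_4 = 3.
The remainder reaches 0 after 5 divisions, so the expansion has 5 partial quotients, read off in order.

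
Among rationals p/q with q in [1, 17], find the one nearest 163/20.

Expand x = 163/20 as a continued fraction with the Euclidean algorithm:
  163 = 8*20 + 3, so a_0 = 8.
  20 = 6*3 + 2, so a_1 = 6.
  3 = 1*2 + 1, so a_2 = 1.
  2 = 2*1 + 0, so a_3 = 2.
so x = [8; 6, 1, 2].
Convergents (p_i = a_i*p_{i-1} + p_{i-2}, q_i = a_i*q_{i-1} + q_{i-2} with p_{-2}=0, p_{-1}=1, q_{-2}=1, q_{-1}=0), until the denominator exceeds 17:
  i=0: a_0=8, p_0 = 8*1 + 0 = 8, q_0 = 8*0 + 1 = 1.
  i=1: a_1=6, p_1 = 6*8 + 1 = 49, q_1 = 6*1 + 0 = 6.
  i=2: a_2=1, p_2 = 1*49 + 8 = 57, q_2 = 1*6 + 1 = 7.
  i=3: a_3=2, p_3 = 2*57 + 49 = 163, q_3 = 2*7 + 6 = 20.
q_3 = 20 > 17, so the last convergent with denominator <= 17 is p_2/q_2 = 57/7.
The closest fraction with denominator <= 17 is either p_2/q_2 or the intermediate fraction (k*p_2 + p_1)/(k*q_2 + q_1) with the largest k >= 1 whose denominator stays <= 17; these approach x as k grows, and every other convergent or intermediate fraction in range is farther away.
Largest k: floor((17 - q_1)/q_2) = floor((17 - 6)/7) = 1.
That gives (1*57 + 49)/(1*7 + 6) = 106/13.
Compare the errors: |x - 57/7| = |163*7 - 57*20|/(20*7) = 1/140, and |x - 106/13| = |163*13 - 106*20|/(20*13) = 1/260.
Cross-multiplying, 1*140 = 140 < 260 = 1*260, so 1/260 is smaller: the intermediate fraction 106/13 is closer to x than 57/7.

106/13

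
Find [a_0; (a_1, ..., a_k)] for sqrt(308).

[17; (1, 1, 4, 1, 1, 34)]

Write x_i = (sqrt(308) + m_i)/d_i with (m_0, d_0) = (0, 1). a_0 = floor(sqrt(308)) = 17, since 17^2 = 289 <= 308 < 324 = 18^2.
Iterate m_{i+1} = d_i*a_i - m_i, d_{i+1} = (308 - m_{i+1}^2)/d_i, a_{i+1} = floor((a_0 + m_{i+1})/d_{i+1}):
  m_1 = 1*17 - 0 = 17, d_1 = (308 - 17^2)/1 = 19/1 = 19, a_1 = floor((17 + 17)/19) = 1.
  m_2 = 19*1 - 17 = 2, d_2 = (308 - 2^2)/19 = 304/19 = 16, a_2 = floor((17 + 2)/16) = 1.
  m_3 = 16*1 - 2 = 14, d_3 = (308 - 14^2)/16 = 112/16 = 7, a_3 = floor((17 + 14)/7) = 4.
  m_4 = 7*4 - 14 = 14, d_4 = (308 - 14^2)/7 = 112/7 = 16, a_4 = floor((17 + 14)/16) = 1.
  m_5 = 16*1 - 14 = 2, d_5 = (308 - 2^2)/16 = 304/16 = 19, a_5 = floor((17 + 2)/19) = 1.
  m_6 = 19*1 - 2 = 17, d_6 = (308 - 17^2)/19 = 19/19 = 1, a_6 = floor((17 + 17)/1) = 34.
  m_7 = 1*34 - 17 = 17, d_7 = (308 - 17^2)/1 = 19/1 = 19: (m_7, d_7) = (m_1, d_1) = (17, 19), so from here the quotients repeat a_1, ..., a_6; the period length is 6.
Hence the expansion of sqrt(308) is a_0 = 17 followed by the repeating block 1, 1, 4, 1, 1, 34 (period 6).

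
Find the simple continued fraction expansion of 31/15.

Run the Euclidean algorithm on 31 and 15; the successive quotients are the partial quotients a_0, a_1, ... (each step inverts the fractional part left over by the previous one):
  31 = 2*15 + 1, so a_0 = 2.
  15 = 15*1 + 0, so a_1 = 15.
The remainder reaches 0 after 2 divisions, so the expansion has 2 partial quotients, read off in order.

[2; 15]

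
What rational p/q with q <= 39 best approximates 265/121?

Expand x = 265/121 as a continued fraction with the Euclidean algorithm:
  265 = 2*121 + 23, so a_0 = 2.
  121 = 5*23 + 6, so a_1 = 5.
  23 = 3*6 + 5, so a_2 = 3.
  6 = 1*5 + 1, so a_3 = 1.
  5 = 5*1 + 0, so a_4 = 5.
so x = [2; 5, 3, 1, 5].
Convergents (p_i = a_i*p_{i-1} + p_{i-2}, q_i = a_i*q_{i-1} + q_{i-2} with p_{-2}=0, p_{-1}=1, q_{-2}=1, q_{-1}=0), until the denominator exceeds 39:
  i=0: a_0=2, p_0 = 2*1 + 0 = 2, q_0 = 2*0 + 1 = 1.
  i=1: a_1=5, p_1 = 5*2 + 1 = 11, q_1 = 5*1 + 0 = 5.
  i=2: a_2=3, p_2 = 3*11 + 2 = 35, q_2 = 3*5 + 1 = 16.
  i=3: a_3=1, p_3 = 1*35 + 11 = 46, q_3 = 1*16 + 5 = 21.
  i=4: a_4=5, p_4 = 5*46 + 35 = 265, q_4 = 5*21 + 16 = 121.
q_4 = 121 > 39, so the last convergent with denominator <= 39 is p_3/q_3 = 46/21.
The closest fraction with denominator <= 39 is either p_3/q_3 or the intermediate fraction (k*p_3 + p_2)/(k*q_3 + q_2) with the largest k >= 1 whose denominator stays <= 39; these approach x as k grows, and every other convergent or intermediate fraction in range is farther away.
Largest k: floor((39 - q_2)/q_3) = floor((39 - 16)/21) = 1.
That gives (1*46 + 35)/(1*21 + 16) = 81/37.
Compare the errors: |x - 46/21| = |265*21 - 46*121|/(121*21) = 1/2541, and |x - 81/37| = |265*37 - 81*121|/(121*37) = 4/4477.
Cross-multiplying, 1*4477 = 4477 < 10164 = 4*2541, so 1/2541 is smaller: the convergent 46/21 is closer to x than 81/37.

46/21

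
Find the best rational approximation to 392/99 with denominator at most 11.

Expand x = 392/99 as a continued fraction with the Euclidean algorithm:
  392 = 3*99 + 95, so a_0 = 3.
  99 = 1*95 + 4, so a_1 = 1.
  95 = 23*4 + 3, so a_2 = 23.
  4 = 1*3 + 1, so a_3 = 1.
  3 = 3*1 + 0, so a_4 = 3.
so x = [3; 1, 23, 1, 3].
Convergents (p_i = a_i*p_{i-1} + p_{i-2}, q_i = a_i*q_{i-1} + q_{i-2} with p_{-2}=0, p_{-1}=1, q_{-2}=1, q_{-1}=0), until the denominator exceeds 11:
  i=0: a_0=3, p_0 = 3*1 + 0 = 3, q_0 = 3*0 + 1 = 1.
  i=1: a_1=1, p_1 = 1*3 + 1 = 4, q_1 = 1*1 + 0 = 1.
  i=2: a_2=23, p_2 = 23*4 + 3 = 95, q_2 = 23*1 + 1 = 24.
q_2 = 24 > 11, so the last convergent with denominator <= 11 is p_1/q_1 = 4/1.
The closest fraction with denominator <= 11 is either p_1/q_1 or the intermediate fraction (k*p_1 + p_0)/(k*q_1 + q_0) with the largest k >= 1 whose denominator stays <= 11; these approach x as k grows, and every other convergent or intermediate fraction in range is farther away.
Largest k: floor((11 - q_0)/q_1) = floor((11 - 1)/1) = 10.
That gives (10*4 + 3)/(10*1 + 1) = 43/11.
Compare the errors: |x - 4/1| = |392*1 - 4*99|/(99*1) = 4/99, and |x - 43/11| = |392*11 - 43*99|/(99*11) = 55/1089.
Cross-multiplying, 4*1089 = 4356 < 5445 = 55*99, so 4/99 is smaller: the convergent 4/1 is closer to x than 43/11.

4/1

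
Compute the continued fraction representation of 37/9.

Run the Euclidean algorithm on 37 and 9; the successive quotients are the partial quotients a_0, a_1, ... (each step inverts the fractional part left over by the previous one):
  37 = 4*9 + 1, so a_0 = 4.
  9 = 9*1 + 0, so a_1 = 9.
The remainder reaches 0 after 2 divisions, so the expansion has 2 partial quotients, read off in order.

[4; 9]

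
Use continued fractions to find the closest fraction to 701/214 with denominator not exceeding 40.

95/29

Expand x = 701/214 as a continued fraction with the Euclidean algorithm:
  701 = 3*214 + 59, so a_0 = 3.
  214 = 3*59 + 37, so a_1 = 3.
  59 = 1*37 + 22, so a_2 = 1.
  37 = 1*22 + 15, so a_3 = 1.
  22 = 1*15 + 7, so a_4 = 1.
  15 = 2*7 + 1, so a_5 = 2.
  7 = 7*1 + 0, so a_6 = 7.
so x = [3; 3, 1, 1, 1, 2, 7].
Convergents (p_i = a_i*p_{i-1} + p_{i-2}, q_i = a_i*q_{i-1} + q_{i-2} with p_{-2}=0, p_{-1}=1, q_{-2}=1, q_{-1}=0), until the denominator exceeds 40:
  i=0: a_0=3, p_0 = 3*1 + 0 = 3, q_0 = 3*0 + 1 = 1.
  i=1: a_1=3, p_1 = 3*3 + 1 = 10, q_1 = 3*1 + 0 = 3.
  i=2: a_2=1, p_2 = 1*10 + 3 = 13, q_2 = 1*3 + 1 = 4.
  i=3: a_3=1, p_3 = 1*13 + 10 = 23, q_3 = 1*4 + 3 = 7.
  i=4: a_4=1, p_4 = 1*23 + 13 = 36, q_4 = 1*7 + 4 = 11.
  i=5: a_5=2, p_5 = 2*36 + 23 = 95, q_5 = 2*11 + 7 = 29.
  i=6: a_6=7, p_6 = 7*95 + 36 = 701, q_6 = 7*29 + 11 = 214.
q_6 = 214 > 40, so the last convergent with denominator <= 40 is p_5/q_5 = 95/29.
The closest fraction with denominator <= 40 is either p_5/q_5 or the intermediate fraction (k*p_5 + p_4)/(k*q_5 + q_4) with the largest k >= 1 whose denominator stays <= 40; these approach x as k grows, and every other convergent or intermediate fraction in range is farther away.
Largest k: floor((40 - q_4)/q_5) = floor((40 - 11)/29) = 1.
That gives (1*95 + 36)/(1*29 + 11) = 131/40.
Compare the errors: |x - 95/29| = |701*29 - 95*214|/(214*29) = 1/6206, and |x - 131/40| = |701*40 - 131*214|/(214*40) = 6/8560.
Cross-multiplying, 1*8560 = 8560 < 37236 = 6*6206, so 1/6206 is smaller: the convergent 95/29 is closer to x than 131/40.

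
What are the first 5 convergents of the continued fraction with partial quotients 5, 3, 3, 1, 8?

Using the convergent recurrence p_i = a_i*p_{i-1} + p_{i-2}, q_i = a_i*q_{i-1} + q_{i-2} with p_{-2}=0, p_{-1}=1, q_{-2}=1, q_{-1}=0:
  i=0: a_0=5, p_0 = 5*1 + 0 = 5, q_0 = 5*0 + 1 = 1.
  i=1: a_1=3, p_1 = 3*5 + 1 = 16, q_1 = 3*1 + 0 = 3.
  i=2: a_2=3, p_2 = 3*16 + 5 = 53, q_2 = 3*3 + 1 = 10.
  i=3: a_3=1, p_3 = 1*53 + 16 = 69, q_3 = 1*10 + 3 = 13.
  i=4: a_4=8, p_4 = 8*69 + 53 = 605, q_4 = 8*13 + 10 = 114.

5/1, 16/3, 53/10, 69/13, 605/114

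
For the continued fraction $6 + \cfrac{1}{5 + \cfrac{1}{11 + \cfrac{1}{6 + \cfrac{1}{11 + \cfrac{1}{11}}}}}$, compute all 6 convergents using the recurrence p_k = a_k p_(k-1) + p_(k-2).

Using the convergent recurrence p_i = a_i*p_{i-1} + p_{i-2}, q_i = a_i*q_{i-1} + q_{i-2} with p_{-2}=0, p_{-1}=1, q_{-2}=1, q_{-1}=0:
  i=0: a_0=6, p_0 = 6*1 + 0 = 6, q_0 = 6*0 + 1 = 1.
  i=1: a_1=5, p_1 = 5*6 + 1 = 31, q_1 = 5*1 + 0 = 5.
  i=2: a_2=11, p_2 = 11*31 + 6 = 347, q_2 = 11*5 + 1 = 56.
  i=3: a_3=6, p_3 = 6*347 + 31 = 2113, q_3 = 6*56 + 5 = 341.
  i=4: a_4=11, p_4 = 11*2113 + 347 = 23590, q_4 = 11*341 + 56 = 3807.
  i=5: a_5=11, p_5 = 11*23590 + 2113 = 261603, q_5 = 11*3807 + 341 = 42218.

6/1, 31/5, 347/56, 2113/341, 23590/3807, 261603/42218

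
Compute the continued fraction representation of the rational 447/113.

Run the Euclidean algorithm on 447 and 113; the successive quotients are the partial quotients a_0, a_1, ... (each step inverts the fractional part left over by the previous one):
  447 = 3*113 + 108, so a_0 = 3.
  113 = 1*108 + 5, so a_1 = 1.
  108 = 21*5 + 3, so a_2 = 21.
  5 = 1*3 + 2, so a_3 = 1.
  3 = 1*2 + 1, so a_4 = 1.
  2 = 2*1 + 0, so a_5 = 2.
The remainder reaches 0 after 6 divisions, so the expansion has 6 partial quotients, read off in order.

[3; 1, 21, 1, 1, 2]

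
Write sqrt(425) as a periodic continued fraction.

[20; (1, 1, 1, 1, 1, 1, 40)]

Write x_i = (sqrt(425) + m_i)/d_i with (m_0, d_0) = (0, 1). a_0 = floor(sqrt(425)) = 20, since 20^2 = 400 <= 425 < 441 = 21^2.
Iterate m_{i+1} = d_i*a_i - m_i, d_{i+1} = (425 - m_{i+1}^2)/d_i, a_{i+1} = floor((a_0 + m_{i+1})/d_{i+1}):
  m_1 = 1*20 - 0 = 20, d_1 = (425 - 20^2)/1 = 25/1 = 25, a_1 = floor((20 + 20)/25) = 1.
  m_2 = 25*1 - 20 = 5, d_2 = (425 - 5^2)/25 = 400/25 = 16, a_2 = floor((20 + 5)/16) = 1.
  m_3 = 16*1 - 5 = 11, d_3 = (425 - 11^2)/16 = 304/16 = 19, a_3 = floor((20 + 11)/19) = 1.
  m_4 = 19*1 - 11 = 8, d_4 = (425 - 8^2)/19 = 361/19 = 19, a_4 = floor((20 + 8)/19) = 1.
  m_5 = 19*1 - 8 = 11, d_5 = (425 - 11^2)/19 = 304/19 = 16, a_5 = floor((20 + 11)/16) = 1.
  m_6 = 16*1 - 11 = 5, d_6 = (425 - 5^2)/16 = 400/16 = 25, a_6 = floor((20 + 5)/25) = 1.
  m_7 = 25*1 - 5 = 20, d_7 = (425 - 20^2)/25 = 25/25 = 1, a_7 = floor((20 + 20)/1) = 40.
  m_8 = 1*40 - 20 = 20, d_8 = (425 - 20^2)/1 = 25/1 = 25: (m_8, d_8) = (m_1, d_1) = (20, 25), so from here the quotients repeat a_1, ..., a_7; the period length is 7.
Hence the expansion of sqrt(425) is a_0 = 20 followed by the repeating block 1, 1, 1, 1, 1, 1, 40 (period 7).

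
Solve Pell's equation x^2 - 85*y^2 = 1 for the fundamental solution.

(x, y) = (285769, 30996)

First expand sqrt(85) as a continued fraction. With x_i = (sqrt(85) + m_i)/d_i and (m_0, d_0) = (0, 1): a_0 = floor(sqrt(85)) = 9, since 9^2 = 81 <= 85 < 100 = 10^2.
Iterate m_{i+1} = d_i*a_i - m_i, d_{i+1} = (85 - m_{i+1}^2)/d_i, a_{i+1} = floor((a_0 + m_{i+1})/d_{i+1}):
  m_1 = 1*9 - 0 = 9, d_1 = (85 - 9^2)/1 = 4/1 = 4, a_1 = floor((9 + 9)/4) = 4.
  m_2 = 4*4 - 9 = 7, d_2 = (85 - 7^2)/4 = 36/4 = 9, a_2 = floor((9 + 7)/9) = 1.
  m_3 = 9*1 - 7 = 2, d_3 = (85 - 2^2)/9 = 81/9 = 9, a_3 = floor((9 + 2)/9) = 1.
  m_4 = 9*1 - 2 = 7, d_4 = (85 - 7^2)/9 = 36/9 = 4, a_4 = floor((9 + 7)/4) = 4.
  m_5 = 4*4 - 7 = 9, d_5 = (85 - 9^2)/4 = 4/4 = 1, a_5 = floor((9 + 9)/1) = 18.
  m_6 = 1*18 - 9 = 9, d_6 = (85 - 9^2)/1 = 4/1 = 4: (m_6, d_6) = (m_1, d_1) = (9, 4), so from here the quotients repeat a_1, ..., a_5; the period length is 5.
So sqrt(85) = [9; (4, 1, 1, 4, 18)] with period length k = 5.
k is odd, so (p_{k-1}, q_{k-1}) only solves x^2 - 85y^2 = -1 and the fundamental solution of x^2 - 85y^2 = 1 is (p_{2k-1}, q_{2k-1}) = (p_9, q_9); compute convergents through index 9, running through the period twice.
Convergents (p_i = a_i*p_{i-1} + p_{i-2}, q_i = a_i*q_{i-1} + q_{i-2} with p_{-2}=0, p_{-1}=1, q_{-2}=1, q_{-1}=0):
  i=0: a_0=9, p_0 = 9*1 + 0 = 9, q_0 = 9*0 + 1 = 1.
  i=1: a_1=4, p_1 = 4*9 + 1 = 37, q_1 = 4*1 + 0 = 4.
  i=2: a_2=1, p_2 = 1*37 + 9 = 46, q_2 = 1*4 + 1 = 5.
  i=3: a_3=1, p_3 = 1*46 + 37 = 83, q_3 = 1*5 + 4 = 9.
  i=4: a_4=4, p_4 = 4*83 + 46 = 378, q_4 = 4*9 + 5 = 41.
  i=5: a_5=18, p_5 = 18*378 + 83 = 6887, q_5 = 18*41 + 9 = 747.
  i=6: a_6=4, p_6 = 4*6887 + 378 = 27926, q_6 = 4*747 + 41 = 3029.
  i=7: a_7=1, p_7 = 1*27926 + 6887 = 34813, q_7 = 1*3029 + 747 = 3776.
  i=8: a_8=1, p_8 = 1*34813 + 27926 = 62739, q_8 = 1*3776 + 3029 = 6805.
  i=9: a_9=4, p_9 = 4*62739 + 34813 = 285769, q_9 = 4*6805 + 3776 = 30996.
Indeed p_4^2 - 85*q_4^2 = 142884 - 142885 = -1, not +1.
Check: 285769^2 - 85*30996^2 = 81663921361 - 81663921360 = 1, so (x, y) = (285769, 30996) solves the equation, and by the theorem it is the least positive solution.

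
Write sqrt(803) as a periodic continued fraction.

Write x_i = (sqrt(803) + m_i)/d_i with (m_0, d_0) = (0, 1). a_0 = floor(sqrt(803)) = 28, since 28^2 = 784 <= 803 < 841 = 29^2.
Iterate m_{i+1} = d_i*a_i - m_i, d_{i+1} = (803 - m_{i+1}^2)/d_i, a_{i+1} = floor((a_0 + m_{i+1})/d_{i+1}):
  m_1 = 1*28 - 0 = 28, d_1 = (803 - 28^2)/1 = 19/1 = 19, a_1 = floor((28 + 28)/19) = 2.
  m_2 = 19*2 - 28 = 10, d_2 = (803 - 10^2)/19 = 703/19 = 37, a_2 = floor((28 + 10)/37) = 1.
  m_3 = 37*1 - 10 = 27, d_3 = (803 - 27^2)/37 = 74/37 = 2, a_3 = floor((28 + 27)/2) = 27.
  m_4 = 2*27 - 27 = 27, d_4 = (803 - 27^2)/2 = 74/2 = 37, a_4 = floor((28 + 27)/37) = 1.
  m_5 = 37*1 - 27 = 10, d_5 = (803 - 10^2)/37 = 703/37 = 19, a_5 = floor((28 + 10)/19) = 2.
  m_6 = 19*2 - 10 = 28, d_6 = (803 - 28^2)/19 = 19/19 = 1, a_6 = floor((28 + 28)/1) = 56.
  m_7 = 1*56 - 28 = 28, d_7 = (803 - 28^2)/1 = 19/1 = 19: (m_7, d_7) = (m_1, d_1) = (28, 19), so from here the quotients repeat a_1, ..., a_6; the period length is 6.
Hence the expansion of sqrt(803) is a_0 = 28 followed by the repeating block 2, 1, 27, 1, 2, 56 (period 6).

[28; (2, 1, 27, 1, 2, 56)]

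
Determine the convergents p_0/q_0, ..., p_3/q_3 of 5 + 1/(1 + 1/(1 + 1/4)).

Using the convergent recurrence p_i = a_i*p_{i-1} + p_{i-2}, q_i = a_i*q_{i-1} + q_{i-2} with p_{-2}=0, p_{-1}=1, q_{-2}=1, q_{-1}=0:
  i=0: a_0=5, p_0 = 5*1 + 0 = 5, q_0 = 5*0 + 1 = 1.
  i=1: a_1=1, p_1 = 1*5 + 1 = 6, q_1 = 1*1 + 0 = 1.
  i=2: a_2=1, p_2 = 1*6 + 5 = 11, q_2 = 1*1 + 1 = 2.
  i=3: a_3=4, p_3 = 4*11 + 6 = 50, q_3 = 4*2 + 1 = 9.

5/1, 6/1, 11/2, 50/9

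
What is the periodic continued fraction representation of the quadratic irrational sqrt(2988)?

[54; (1, 1, 1, 26, 1, 1, 1, 108)]

Write x_i = (sqrt(2988) + m_i)/d_i with (m_0, d_0) = (0, 1). a_0 = floor(sqrt(2988)) = 54, since 54^2 = 2916 <= 2988 < 3025 = 55^2.
Iterate m_{i+1} = d_i*a_i - m_i, d_{i+1} = (2988 - m_{i+1}^2)/d_i, a_{i+1} = floor((a_0 + m_{i+1})/d_{i+1}):
  m_1 = 1*54 - 0 = 54, d_1 = (2988 - 54^2)/1 = 72/1 = 72, a_1 = floor((54 + 54)/72) = 1.
  m_2 = 72*1 - 54 = 18, d_2 = (2988 - 18^2)/72 = 2664/72 = 37, a_2 = floor((54 + 18)/37) = 1.
  m_3 = 37*1 - 18 = 19, d_3 = (2988 - 19^2)/37 = 2627/37 = 71, a_3 = floor((54 + 19)/71) = 1.
  m_4 = 71*1 - 19 = 52, d_4 = (2988 - 52^2)/71 = 284/71 = 4, a_4 = floor((54 + 52)/4) = 26.
  m_5 = 4*26 - 52 = 52, d_5 = (2988 - 52^2)/4 = 284/4 = 71, a_5 = floor((54 + 52)/71) = 1.
  m_6 = 71*1 - 52 = 19, d_6 = (2988 - 19^2)/71 = 2627/71 = 37, a_6 = floor((54 + 19)/37) = 1.
  m_7 = 37*1 - 19 = 18, d_7 = (2988 - 18^2)/37 = 2664/37 = 72, a_7 = floor((54 + 18)/72) = 1.
  m_8 = 72*1 - 18 = 54, d_8 = (2988 - 54^2)/72 = 72/72 = 1, a_8 = floor((54 + 54)/1) = 108.
  m_9 = 1*108 - 54 = 54, d_9 = (2988 - 54^2)/1 = 72/1 = 72: (m_9, d_9) = (m_1, d_1) = (54, 72), so from here the quotients repeat a_1, ..., a_8; the period length is 8.
Hence the expansion of sqrt(2988) is a_0 = 54 followed by the repeating block 1, 1, 1, 26, 1, 1, 1, 108 (period 8).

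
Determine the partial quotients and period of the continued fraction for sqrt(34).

[5; (1, 4, 1, 10)]

Write x_i = (sqrt(34) + m_i)/d_i with (m_0, d_0) = (0, 1). a_0 = floor(sqrt(34)) = 5, since 5^2 = 25 <= 34 < 36 = 6^2.
Iterate m_{i+1} = d_i*a_i - m_i, d_{i+1} = (34 - m_{i+1}^2)/d_i, a_{i+1} = floor((a_0 + m_{i+1})/d_{i+1}):
  m_1 = 1*5 - 0 = 5, d_1 = (34 - 5^2)/1 = 9/1 = 9, a_1 = floor((5 + 5)/9) = 1.
  m_2 = 9*1 - 5 = 4, d_2 = (34 - 4^2)/9 = 18/9 = 2, a_2 = floor((5 + 4)/2) = 4.
  m_3 = 2*4 - 4 = 4, d_3 = (34 - 4^2)/2 = 18/2 = 9, a_3 = floor((5 + 4)/9) = 1.
  m_4 = 9*1 - 4 = 5, d_4 = (34 - 5^2)/9 = 9/9 = 1, a_4 = floor((5 + 5)/1) = 10.
  m_5 = 1*10 - 5 = 5, d_5 = (34 - 5^2)/1 = 9/1 = 9: (m_5, d_5) = (m_1, d_1) = (5, 9), so from here the quotients repeat a_1, ..., a_4; the period length is 4.
Hence the expansion of sqrt(34) is a_0 = 5 followed by the repeating block 1, 4, 1, 10 (period 4).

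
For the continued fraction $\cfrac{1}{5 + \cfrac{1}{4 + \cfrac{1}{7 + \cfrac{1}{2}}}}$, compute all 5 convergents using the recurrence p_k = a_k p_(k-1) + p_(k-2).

Using the convergent recurrence p_i = a_i*p_{i-1} + p_{i-2}, q_i = a_i*q_{i-1} + q_{i-2} with p_{-2}=0, p_{-1}=1, q_{-2}=1, q_{-1}=0:
  i=0: a_0=0, p_0 = 0*1 + 0 = 0, q_0 = 0*0 + 1 = 1.
  i=1: a_1=5, p_1 = 5*0 + 1 = 1, q_1 = 5*1 + 0 = 5.
  i=2: a_2=4, p_2 = 4*1 + 0 = 4, q_2 = 4*5 + 1 = 21.
  i=3: a_3=7, p_3 = 7*4 + 1 = 29, q_3 = 7*21 + 5 = 152.
  i=4: a_4=2, p_4 = 2*29 + 4 = 62, q_4 = 2*152 + 21 = 325.

0/1, 1/5, 4/21, 29/152, 62/325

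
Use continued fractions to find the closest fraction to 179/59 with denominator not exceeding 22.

67/22

Expand x = 179/59 as a continued fraction with the Euclidean algorithm:
  179 = 3*59 + 2, so a_0 = 3.
  59 = 29*2 + 1, so a_1 = 29.
  2 = 2*1 + 0, so a_2 = 2.
so x = [3; 29, 2].
Convergents (p_i = a_i*p_{i-1} + p_{i-2}, q_i = a_i*q_{i-1} + q_{i-2} with p_{-2}=0, p_{-1}=1, q_{-2}=1, q_{-1}=0), until the denominator exceeds 22:
  i=0: a_0=3, p_0 = 3*1 + 0 = 3, q_0 = 3*0 + 1 = 1.
  i=1: a_1=29, p_1 = 29*3 + 1 = 88, q_1 = 29*1 + 0 = 29.
q_1 = 29 > 22, so the last convergent with denominator <= 22 is p_0/q_0 = 3/1.
The closest fraction with denominator <= 22 is either p_0/q_0 or the intermediate fraction (k*p_0 + p_{-1})/(k*q_0 + q_{-1}) with the largest k >= 1 whose denominator stays <= 22; these approach x as k grows, and every other convergent or intermediate fraction in range is farther away.
Largest k: floor((22 - q_{-1})/q_0) = floor((22 - 0)/1) = 22 (using the seeds p_{-1} = 1, q_{-1} = 0).
That gives (22*3 + 1)/(22*1 + 0) = 67/22.
Compare the errors: |x - 3/1| = |179*1 - 3*59|/(59*1) = 2/59, and |x - 67/22| = |179*22 - 67*59|/(59*22) = 15/1298.
Cross-multiplying, 15*59 = 885 < 2596 = 2*1298, so 15/1298 is smaller: the intermediate fraction 67/22 is closer to x than 3/1.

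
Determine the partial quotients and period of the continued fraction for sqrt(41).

Write x_i = (sqrt(41) + m_i)/d_i with (m_0, d_0) = (0, 1). a_0 = floor(sqrt(41)) = 6, since 6^2 = 36 <= 41 < 49 = 7^2.
Iterate m_{i+1} = d_i*a_i - m_i, d_{i+1} = (41 - m_{i+1}^2)/d_i, a_{i+1} = floor((a_0 + m_{i+1})/d_{i+1}):
  m_1 = 1*6 - 0 = 6, d_1 = (41 - 6^2)/1 = 5/1 = 5, a_1 = floor((6 + 6)/5) = 2.
  m_2 = 5*2 - 6 = 4, d_2 = (41 - 4^2)/5 = 25/5 = 5, a_2 = floor((6 + 4)/5) = 2.
  m_3 = 5*2 - 4 = 6, d_3 = (41 - 6^2)/5 = 5/5 = 1, a_3 = floor((6 + 6)/1) = 12.
  m_4 = 1*12 - 6 = 6, d_4 = (41 - 6^2)/1 = 5/1 = 5: (m_4, d_4) = (m_1, d_1) = (6, 5), so from here the quotients repeat a_1, ..., a_3; the period length is 3.
Hence the expansion of sqrt(41) is a_0 = 6 followed by the repeating block 2, 2, 12 (period 3).

[6; (2, 2, 12)]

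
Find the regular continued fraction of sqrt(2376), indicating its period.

[48; (1, 2, 1, 10, 12, 10, 1, 2, 1, 96)]

Write x_i = (sqrt(2376) + m_i)/d_i with (m_0, d_0) = (0, 1). a_0 = floor(sqrt(2376)) = 48, since 48^2 = 2304 <= 2376 < 2401 = 49^2.
Iterate m_{i+1} = d_i*a_i - m_i, d_{i+1} = (2376 - m_{i+1}^2)/d_i, a_{i+1} = floor((a_0 + m_{i+1})/d_{i+1}):
  m_1 = 1*48 - 0 = 48, d_1 = (2376 - 48^2)/1 = 72/1 = 72, a_1 = floor((48 + 48)/72) = 1.
  m_2 = 72*1 - 48 = 24, d_2 = (2376 - 24^2)/72 = 1800/72 = 25, a_2 = floor((48 + 24)/25) = 2.
  m_3 = 25*2 - 24 = 26, d_3 = (2376 - 26^2)/25 = 1700/25 = 68, a_3 = floor((48 + 26)/68) = 1.
  m_4 = 68*1 - 26 = 42, d_4 = (2376 - 42^2)/68 = 612/68 = 9, a_4 = floor((48 + 42)/9) = 10.
  m_5 = 9*10 - 42 = 48, d_5 = (2376 - 48^2)/9 = 72/9 = 8, a_5 = floor((48 + 48)/8) = 12.
  m_6 = 8*12 - 48 = 48, d_6 = (2376 - 48^2)/8 = 72/8 = 9, a_6 = floor((48 + 48)/9) = 10.
  m_7 = 9*10 - 48 = 42, d_7 = (2376 - 42^2)/9 = 612/9 = 68, a_7 = floor((48 + 42)/68) = 1.
  m_8 = 68*1 - 42 = 26, d_8 = (2376 - 26^2)/68 = 1700/68 = 25, a_8 = floor((48 + 26)/25) = 2.
  m_9 = 25*2 - 26 = 24, d_9 = (2376 - 24^2)/25 = 1800/25 = 72, a_9 = floor((48 + 24)/72) = 1.
  m_10 = 72*1 - 24 = 48, d_10 = (2376 - 48^2)/72 = 72/72 = 1, a_10 = floor((48 + 48)/1) = 96.
  m_11 = 1*96 - 48 = 48, d_11 = (2376 - 48^2)/1 = 72/1 = 72: (m_11, d_11) = (m_1, d_1) = (48, 72), so from here the quotients repeat a_1, ..., a_10; the period length is 10.
Hence the expansion of sqrt(2376) is a_0 = 48 followed by the repeating block 1, 2, 1, 10, 12, 10, 1, 2, 1, 96 (period 10).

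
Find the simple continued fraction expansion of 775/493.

Run the Euclidean algorithm on 775 and 493; the successive quotients are the partial quotients a_0, a_1, ... (each step inverts the fractional part left over by the previous one):
  775 = 1*493 + 282, so a_0 = 1.
  493 = 1*282 + 211, so a_1 = 1.
  282 = 1*211 + 71, so a_2 = 1.
  211 = 2*71 + 69, so a_3 = 2.
  71 = 1*69 + 2, so a_4 = 1.
  69 = 34*2 + 1, so a_5 = 34.
  2 = 2*1 + 0, so a_6 = 2.
The remainder reaches 0 after 7 divisions, so the expansion has 7 partial quotients, read off in order.

[1; 1, 1, 2, 1, 34, 2]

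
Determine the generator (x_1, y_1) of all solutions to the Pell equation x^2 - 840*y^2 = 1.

First expand sqrt(840) as a continued fraction. With x_i = (sqrt(840) + m_i)/d_i and (m_0, d_0) = (0, 1): a_0 = floor(sqrt(840)) = 28, since 28^2 = 784 <= 840 < 841 = 29^2.
Iterate m_{i+1} = d_i*a_i - m_i, d_{i+1} = (840 - m_{i+1}^2)/d_i, a_{i+1} = floor((a_0 + m_{i+1})/d_{i+1}):
  m_1 = 1*28 - 0 = 28, d_1 = (840 - 28^2)/1 = 56/1 = 56, a_1 = floor((28 + 28)/56) = 1.
  m_2 = 56*1 - 28 = 28, d_2 = (840 - 28^2)/56 = 56/56 = 1, a_2 = floor((28 + 28)/1) = 56.
  m_3 = 1*56 - 28 = 28, d_3 = (840 - 28^2)/1 = 56/1 = 56: (m_3, d_3) = (m_1, d_1) = (28, 56), so from here the quotients repeat a_1, a_2; the period length is 2.
So sqrt(840) = [28; (1, 56)] with period length k = 2.
k is even, so the fundamental solution of x^2 - 840y^2 = 1 is (p_{k-1}, q_{k-1}) = (p_1, q_1); compute convergents through index 1.
Convergents (p_i = a_i*p_{i-1} + p_{i-2}, q_i = a_i*q_{i-1} + q_{i-2} with p_{-2}=0, p_{-1}=1, q_{-2}=1, q_{-1}=0):
  i=0: a_0=28, p_0 = 28*1 + 0 = 28, q_0 = 28*0 + 1 = 1.
  i=1: a_1=1, p_1 = 1*28 + 1 = 29, q_1 = 1*1 + 0 = 1.
Check: 29^2 - 840*1^2 = 841 - 840 = 1, so (x, y) = (29, 1) solves the equation, and by the theorem it is the least positive solution.

(x, y) = (29, 1)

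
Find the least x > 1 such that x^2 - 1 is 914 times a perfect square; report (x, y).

First expand sqrt(914) as a continued fraction. With x_i = (sqrt(914) + m_i)/d_i and (m_0, d_0) = (0, 1): a_0 = floor(sqrt(914)) = 30, since 30^2 = 900 <= 914 < 961 = 31^2.
Iterate m_{i+1} = d_i*a_i - m_i, d_{i+1} = (914 - m_{i+1}^2)/d_i, a_{i+1} = floor((a_0 + m_{i+1})/d_{i+1}):
  m_1 = 1*30 - 0 = 30, d_1 = (914 - 30^2)/1 = 14/1 = 14, a_1 = floor((30 + 30)/14) = 4.
  m_2 = 14*4 - 30 = 26, d_2 = (914 - 26^2)/14 = 238/14 = 17, a_2 = floor((30 + 26)/17) = 3.
  m_3 = 17*3 - 26 = 25, d_3 = (914 - 25^2)/17 = 289/17 = 17, a_3 = floor((30 + 25)/17) = 3.
  m_4 = 17*3 - 25 = 26, d_4 = (914 - 26^2)/17 = 238/17 = 14, a_4 = floor((30 + 26)/14) = 4.
  m_5 = 14*4 - 26 = 30, d_5 = (914 - 30^2)/14 = 14/14 = 1, a_5 = floor((30 + 30)/1) = 60.
  m_6 = 1*60 - 30 = 30, d_6 = (914 - 30^2)/1 = 14/1 = 14: (m_6, d_6) = (m_1, d_1) = (30, 14), so from here the quotients repeat a_1, ..., a_5; the period length is 5.
So sqrt(914) = [30; (4, 3, 3, 4, 60)] with period length k = 5.
k is odd, so (p_{k-1}, q_{k-1}) only solves x^2 - 914y^2 = -1 and the fundamental solution of x^2 - 914y^2 = 1 is (p_{2k-1}, q_{2k-1}) = (p_9, q_9); compute convergents through index 9, running through the period twice.
Convergents (p_i = a_i*p_{i-1} + p_{i-2}, q_i = a_i*q_{i-1} + q_{i-2} with p_{-2}=0, p_{-1}=1, q_{-2}=1, q_{-1}=0):
  i=0: a_0=30, p_0 = 30*1 + 0 = 30, q_0 = 30*0 + 1 = 1.
  i=1: a_1=4, p_1 = 4*30 + 1 = 121, q_1 = 4*1 + 0 = 4.
  i=2: a_2=3, p_2 = 3*121 + 30 = 393, q_2 = 3*4 + 1 = 13.
  i=3: a_3=3, p_3 = 3*393 + 121 = 1300, q_3 = 3*13 + 4 = 43.
  i=4: a_4=4, p_4 = 4*1300 + 393 = 5593, q_4 = 4*43 + 13 = 185.
  i=5: a_5=60, p_5 = 60*5593 + 1300 = 336880, q_5 = 60*185 + 43 = 11143.
  i=6: a_6=4, p_6 = 4*336880 + 5593 = 1353113, q_6 = 4*11143 + 185 = 44757.
  i=7: a_7=3, p_7 = 3*1353113 + 336880 = 4396219, q_7 = 3*44757 + 11143 = 145414.
  i=8: a_8=3, p_8 = 3*4396219 + 1353113 = 14541770, q_8 = 3*145414 + 44757 = 480999.
  i=9: a_9=4, p_9 = 4*14541770 + 4396219 = 62563299, q_9 = 4*480999 + 145414 = 2069410.
Indeed p_4^2 - 914*q_4^2 = 31281649 - 31281650 = -1, not +1.
Check: 62563299^2 - 914*2069410^2 = 3914166381763401 - 3914166381763400 = 1, so (x, y) = (62563299, 2069410) solves the equation, and by the theorem it is the least positive solution.

(x, y) = (62563299, 2069410)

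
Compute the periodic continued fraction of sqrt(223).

Write x_i = (sqrt(223) + m_i)/d_i with (m_0, d_0) = (0, 1). a_0 = floor(sqrt(223)) = 14, since 14^2 = 196 <= 223 < 225 = 15^2.
Iterate m_{i+1} = d_i*a_i - m_i, d_{i+1} = (223 - m_{i+1}^2)/d_i, a_{i+1} = floor((a_0 + m_{i+1})/d_{i+1}):
  m_1 = 1*14 - 0 = 14, d_1 = (223 - 14^2)/1 = 27/1 = 27, a_1 = floor((14 + 14)/27) = 1.
  m_2 = 27*1 - 14 = 13, d_2 = (223 - 13^2)/27 = 54/27 = 2, a_2 = floor((14 + 13)/2) = 13.
  m_3 = 2*13 - 13 = 13, d_3 = (223 - 13^2)/2 = 54/2 = 27, a_3 = floor((14 + 13)/27) = 1.
  m_4 = 27*1 - 13 = 14, d_4 = (223 - 14^2)/27 = 27/27 = 1, a_4 = floor((14 + 14)/1) = 28.
  m_5 = 1*28 - 14 = 14, d_5 = (223 - 14^2)/1 = 27/1 = 27: (m_5, d_5) = (m_1, d_1) = (14, 27), so from here the quotients repeat a_1, ..., a_4; the period length is 4.
Hence the expansion of sqrt(223) is a_0 = 14 followed by the repeating block 1, 13, 1, 28 (period 4).

[14; (1, 13, 1, 28)]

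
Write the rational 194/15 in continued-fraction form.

[12; 1, 14]

Run the Euclidean algorithm on 194 and 15; the successive quotients are the partial quotients a_0, a_1, ... (each step inverts the fractional part left over by the previous one):
  194 = 12*15 + 14, so a_0 = 12.
  15 = 1*14 + 1, so a_1 = 1.
  14 = 14*1 + 0, so a_2 = 14.
The remainder reaches 0 after 3 divisions, so the expansion has 3 partial quotients, read off in order.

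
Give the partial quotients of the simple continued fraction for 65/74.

[0; 1, 7, 4, 2]

Run the Euclidean algorithm on 65 and 74; the successive quotients are the partial quotients a_0, a_1, ... (each step inverts the fractional part left over by the previous one):
  65 = 0*74 + 65, so a_0 = 0.
  74 = 1*65 + 9, so a_1 = 1.
  65 = 7*9 + 2, so a_2 = 7.
  9 = 4*2 + 1, so a_3 = 4.
  2 = 2*1 + 0, so a_4 = 2.
The remainder reaches 0 after 5 divisions, so the expansion has 5 partial quotients, read off in order.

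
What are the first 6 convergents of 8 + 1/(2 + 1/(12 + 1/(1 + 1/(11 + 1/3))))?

8/1, 17/2, 212/25, 229/27, 2731/322, 8422/993

Using the convergent recurrence p_i = a_i*p_{i-1} + p_{i-2}, q_i = a_i*q_{i-1} + q_{i-2} with p_{-2}=0, p_{-1}=1, q_{-2}=1, q_{-1}=0:
  i=0: a_0=8, p_0 = 8*1 + 0 = 8, q_0 = 8*0 + 1 = 1.
  i=1: a_1=2, p_1 = 2*8 + 1 = 17, q_1 = 2*1 + 0 = 2.
  i=2: a_2=12, p_2 = 12*17 + 8 = 212, q_2 = 12*2 + 1 = 25.
  i=3: a_3=1, p_3 = 1*212 + 17 = 229, q_3 = 1*25 + 2 = 27.
  i=4: a_4=11, p_4 = 11*229 + 212 = 2731, q_4 = 11*27 + 25 = 322.
  i=5: a_5=3, p_5 = 3*2731 + 229 = 8422, q_5 = 3*322 + 27 = 993.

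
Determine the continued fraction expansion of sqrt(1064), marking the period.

[32; (1, 1, 1, 1, 1, 1, 1, 64)]

Write x_i = (sqrt(1064) + m_i)/d_i with (m_0, d_0) = (0, 1). a_0 = floor(sqrt(1064)) = 32, since 32^2 = 1024 <= 1064 < 1089 = 33^2.
Iterate m_{i+1} = d_i*a_i - m_i, d_{i+1} = (1064 - m_{i+1}^2)/d_i, a_{i+1} = floor((a_0 + m_{i+1})/d_{i+1}):
  m_1 = 1*32 - 0 = 32, d_1 = (1064 - 32^2)/1 = 40/1 = 40, a_1 = floor((32 + 32)/40) = 1.
  m_2 = 40*1 - 32 = 8, d_2 = (1064 - 8^2)/40 = 1000/40 = 25, a_2 = floor((32 + 8)/25) = 1.
  m_3 = 25*1 - 8 = 17, d_3 = (1064 - 17^2)/25 = 775/25 = 31, a_3 = floor((32 + 17)/31) = 1.
  m_4 = 31*1 - 17 = 14, d_4 = (1064 - 14^2)/31 = 868/31 = 28, a_4 = floor((32 + 14)/28) = 1.
  m_5 = 28*1 - 14 = 14, d_5 = (1064 - 14^2)/28 = 868/28 = 31, a_5 = floor((32 + 14)/31) = 1.
  m_6 = 31*1 - 14 = 17, d_6 = (1064 - 17^2)/31 = 775/31 = 25, a_6 = floor((32 + 17)/25) = 1.
  m_7 = 25*1 - 17 = 8, d_7 = (1064 - 8^2)/25 = 1000/25 = 40, a_7 = floor((32 + 8)/40) = 1.
  m_8 = 40*1 - 8 = 32, d_8 = (1064 - 32^2)/40 = 40/40 = 1, a_8 = floor((32 + 32)/1) = 64.
  m_9 = 1*64 - 32 = 32, d_9 = (1064 - 32^2)/1 = 40/1 = 40: (m_9, d_9) = (m_1, d_1) = (32, 40), so from here the quotients repeat a_1, ..., a_8; the period length is 8.
Hence the expansion of sqrt(1064) is a_0 = 32 followed by the repeating block 1, 1, 1, 1, 1, 1, 1, 64 (period 8).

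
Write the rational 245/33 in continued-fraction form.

[7; 2, 2, 1, 4]

Run the Euclidean algorithm on 245 and 33; the successive quotients are the partial quotients a_0, a_1, ... (each step inverts the fractional part left over by the previous one):
  245 = 7*33 + 14, so a_0 = 7.
  33 = 2*14 + 5, so a_1 = 2.
  14 = 2*5 + 4, so a_2 = 2.
  5 = 1*4 + 1, so a_3 = 1.
  4 = 4*1 + 0, so a_4 = 4.
The remainder reaches 0 after 5 divisions, so the expansion has 5 partial quotients, read off in order.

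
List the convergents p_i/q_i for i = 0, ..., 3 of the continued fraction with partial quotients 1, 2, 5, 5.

Using the convergent recurrence p_i = a_i*p_{i-1} + p_{i-2}, q_i = a_i*q_{i-1} + q_{i-2} with p_{-2}=0, p_{-1}=1, q_{-2}=1, q_{-1}=0:
  i=0: a_0=1, p_0 = 1*1 + 0 = 1, q_0 = 1*0 + 1 = 1.
  i=1: a_1=2, p_1 = 2*1 + 1 = 3, q_1 = 2*1 + 0 = 2.
  i=2: a_2=5, p_2 = 5*3 + 1 = 16, q_2 = 5*2 + 1 = 11.
  i=3: a_3=5, p_3 = 5*16 + 3 = 83, q_3 = 5*11 + 2 = 57.

1/1, 3/2, 16/11, 83/57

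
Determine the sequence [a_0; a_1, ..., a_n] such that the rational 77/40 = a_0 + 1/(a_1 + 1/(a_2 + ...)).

[1; 1, 12, 3]

Run the Euclidean algorithm on 77 and 40; the successive quotients are the partial quotients a_0, a_1, ... (each step inverts the fractional part left over by the previous one):
  77 = 1*40 + 37, so a_0 = 1.
  40 = 1*37 + 3, so a_1 = 1.
  37 = 12*3 + 1, so a_2 = 12.
  3 = 3*1 + 0, so a_3 = 3.
The remainder reaches 0 after 4 divisions, so the expansion has 4 partial quotients, read off in order.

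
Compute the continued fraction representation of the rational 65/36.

Run the Euclidean algorithm on 65 and 36; the successive quotients are the partial quotients a_0, a_1, ... (each step inverts the fractional part left over by the previous one):
  65 = 1*36 + 29, so a_0 = 1.
  36 = 1*29 + 7, so a_1 = 1.
  29 = 4*7 + 1, so a_2 = 4.
  7 = 7*1 + 0, so a_3 = 7.
The remainder reaches 0 after 4 divisions, so the expansion has 4 partial quotients, read off in order.

[1; 1, 4, 7]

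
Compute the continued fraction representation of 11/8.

Run the Euclidean algorithm on 11 and 8; the successive quotients are the partial quotients a_0, a_1, ... (each step inverts the fractional part left over by the previous one):
  11 = 1*8 + 3, so a_0 = 1.
  8 = 2*3 + 2, so a_1 = 2.
  3 = 1*2 + 1, so a_2 = 1.
  2 = 2*1 + 0, so a_3 = 2.
The remainder reaches 0 after 4 divisions, so the expansion has 4 partial quotients, read off in order.

[1; 2, 1, 2]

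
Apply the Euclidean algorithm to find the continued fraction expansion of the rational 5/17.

Run the Euclidean algorithm on 5 and 17; the successive quotients are the partial quotients a_0, a_1, ... (each step inverts the fractional part left over by the previous one):
  5 = 0*17 + 5, so a_0 = 0.
  17 = 3*5 + 2, so a_1 = 3.
  5 = 2*2 + 1, so a_2 = 2.
  2 = 2*1 + 0, so a_3 = 2.
The remainder reaches 0 after 4 divisions, so the expansion has 4 partial quotients, read off in order.

[0; 3, 2, 2]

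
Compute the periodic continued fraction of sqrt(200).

[14; (7, 28)]

Write x_i = (sqrt(200) + m_i)/d_i with (m_0, d_0) = (0, 1). a_0 = floor(sqrt(200)) = 14, since 14^2 = 196 <= 200 < 225 = 15^2.
Iterate m_{i+1} = d_i*a_i - m_i, d_{i+1} = (200 - m_{i+1}^2)/d_i, a_{i+1} = floor((a_0 + m_{i+1})/d_{i+1}):
  m_1 = 1*14 - 0 = 14, d_1 = (200 - 14^2)/1 = 4/1 = 4, a_1 = floor((14 + 14)/4) = 7.
  m_2 = 4*7 - 14 = 14, d_2 = (200 - 14^2)/4 = 4/4 = 1, a_2 = floor((14 + 14)/1) = 28.
  m_3 = 1*28 - 14 = 14, d_3 = (200 - 14^2)/1 = 4/1 = 4: (m_3, d_3) = (m_1, d_1) = (14, 4), so from here the quotients repeat a_1, a_2; the period length is 2.
Hence the expansion of sqrt(200) is a_0 = 14 followed by the repeating block 7, 28 (period 2).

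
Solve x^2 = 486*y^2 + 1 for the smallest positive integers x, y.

First expand sqrt(486) as a continued fraction. With x_i = (sqrt(486) + m_i)/d_i and (m_0, d_0) = (0, 1): a_0 = floor(sqrt(486)) = 22, since 22^2 = 484 <= 486 < 529 = 23^2.
Iterate m_{i+1} = d_i*a_i - m_i, d_{i+1} = (486 - m_{i+1}^2)/d_i, a_{i+1} = floor((a_0 + m_{i+1})/d_{i+1}):
  m_1 = 1*22 - 0 = 22, d_1 = (486 - 22^2)/1 = 2/1 = 2, a_1 = floor((22 + 22)/2) = 22.
  m_2 = 2*22 - 22 = 22, d_2 = (486 - 22^2)/2 = 2/2 = 1, a_2 = floor((22 + 22)/1) = 44.
  m_3 = 1*44 - 22 = 22, d_3 = (486 - 22^2)/1 = 2/1 = 2: (m_3, d_3) = (m_1, d_1) = (22, 2), so from here the quotients repeat a_1, a_2; the period length is 2.
So sqrt(486) = [22; (22, 44)] with period length k = 2.
k is even, so the fundamental solution of x^2 - 486y^2 = 1 is (p_{k-1}, q_{k-1}) = (p_1, q_1); compute convergents through index 1.
Convergents (p_i = a_i*p_{i-1} + p_{i-2}, q_i = a_i*q_{i-1} + q_{i-2} with p_{-2}=0, p_{-1}=1, q_{-2}=1, q_{-1}=0):
  i=0: a_0=22, p_0 = 22*1 + 0 = 22, q_0 = 22*0 + 1 = 1.
  i=1: a_1=22, p_1 = 22*22 + 1 = 485, q_1 = 22*1 + 0 = 22.
Check: 485^2 - 486*22^2 = 235225 - 235224 = 1, so (x, y) = (485, 22) solves the equation, and by the theorem it is the least positive solution.

(x, y) = (485, 22)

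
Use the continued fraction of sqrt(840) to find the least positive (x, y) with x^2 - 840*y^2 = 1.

(x, y) = (29, 1)

First expand sqrt(840) as a continued fraction. With x_i = (sqrt(840) + m_i)/d_i and (m_0, d_0) = (0, 1): a_0 = floor(sqrt(840)) = 28, since 28^2 = 784 <= 840 < 841 = 29^2.
Iterate m_{i+1} = d_i*a_i - m_i, d_{i+1} = (840 - m_{i+1}^2)/d_i, a_{i+1} = floor((a_0 + m_{i+1})/d_{i+1}):
  m_1 = 1*28 - 0 = 28, d_1 = (840 - 28^2)/1 = 56/1 = 56, a_1 = floor((28 + 28)/56) = 1.
  m_2 = 56*1 - 28 = 28, d_2 = (840 - 28^2)/56 = 56/56 = 1, a_2 = floor((28 + 28)/1) = 56.
  m_3 = 1*56 - 28 = 28, d_3 = (840 - 28^2)/1 = 56/1 = 56: (m_3, d_3) = (m_1, d_1) = (28, 56), so from here the quotients repeat a_1, a_2; the period length is 2.
So sqrt(840) = [28; (1, 56)] with period length k = 2.
k is even, so the fundamental solution of x^2 - 840y^2 = 1 is (p_{k-1}, q_{k-1}) = (p_1, q_1); compute convergents through index 1.
Convergents (p_i = a_i*p_{i-1} + p_{i-2}, q_i = a_i*q_{i-1} + q_{i-2} with p_{-2}=0, p_{-1}=1, q_{-2}=1, q_{-1}=0):
  i=0: a_0=28, p_0 = 28*1 + 0 = 28, q_0 = 28*0 + 1 = 1.
  i=1: a_1=1, p_1 = 1*28 + 1 = 29, q_1 = 1*1 + 0 = 1.
Check: 29^2 - 840*1^2 = 841 - 840 = 1, so (x, y) = (29, 1) solves the equation, and by the theorem it is the least positive solution.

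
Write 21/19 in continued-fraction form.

Run the Euclidean algorithm on 21 and 19; the successive quotients are the partial quotients a_0, a_1, ... (each step inverts the fractional part left over by the previous one):
  21 = 1*19 + 2, so a_0 = 1.
  19 = 9*2 + 1, so a_1 = 9.
  2 = 2*1 + 0, so a_2 = 2.
The remainder reaches 0 after 3 divisions, so the expansion has 3 partial quotients, read off in order.

[1; 9, 2]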